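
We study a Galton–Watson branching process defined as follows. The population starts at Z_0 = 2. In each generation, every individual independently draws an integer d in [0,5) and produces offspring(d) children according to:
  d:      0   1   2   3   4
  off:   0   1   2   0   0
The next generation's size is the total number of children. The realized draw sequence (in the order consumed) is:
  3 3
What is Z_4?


0

gen 0: Z_0=2, draws=[3, 3], offspring=[0, 0], Z_1=0
gen 1: Z_1=0, draws=[], offspring=[], Z_2=0
gen 2: Z_2=0, draws=[], offspring=[], Z_3=0
gen 3: Z_3=0, draws=[], offspring=[], Z_4=0


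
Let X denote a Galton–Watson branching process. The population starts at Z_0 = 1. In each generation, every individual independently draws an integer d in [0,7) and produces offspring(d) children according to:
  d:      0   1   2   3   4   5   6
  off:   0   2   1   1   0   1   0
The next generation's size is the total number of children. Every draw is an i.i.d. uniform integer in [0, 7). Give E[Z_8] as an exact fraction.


Outcome values over d=0..6: [0, 2, 1, 1, 0, 1, 0]
Σy = 5, Σy² = 7, M = 7
μ = 5/7 = 5/7,  σ² = 7/7 − (5/7)² = 24/49
E[Z_0] = 1
E[Z_1] = 5/7·E[Z_0] = 5/7
E[Z_2] = 5/7·E[Z_1] = 25/49
E[Z_3] = 5/7·E[Z_2] = 125/343
E[Z_4] = 5/7·E[Z_3] = 625/2401
E[Z_5] = 5/7·E[Z_4] = 3125/16807
E[Z_6] = 5/7·E[Z_5] = 15625/117649
E[Z_7] = 5/7·E[Z_6] = 78125/823543
E[Z_8] = 5/7·E[Z_7] = 390625/5764801

390625/5764801


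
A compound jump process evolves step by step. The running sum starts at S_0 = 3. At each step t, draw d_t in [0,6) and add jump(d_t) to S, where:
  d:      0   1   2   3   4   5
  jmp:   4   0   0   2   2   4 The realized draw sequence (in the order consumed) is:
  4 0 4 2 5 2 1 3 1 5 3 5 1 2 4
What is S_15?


t=0: S=3, d=4, jump=2, S_1=5
t=1: S=5, d=0, jump=4, S_2=9
t=2: S=9, d=4, jump=2, S_3=11
t=3: S=11, d=2, jump=0, S_4=11
t=4: S=11, d=5, jump=4, S_5=15
t=5: S=15, d=2, jump=0, S_6=15
t=6: S=15, d=1, jump=0, S_7=15
t=7: S=15, d=3, jump=2, S_8=17
t=8: S=17, d=1, jump=0, S_9=17
t=9: S=17, d=5, jump=4, S_10=21
t=10: S=21, d=3, jump=2, S_11=23
t=11: S=23, d=5, jump=4, S_12=27
t=12: S=27, d=1, jump=0, S_13=27
t=13: S=27, d=2, jump=0, S_14=27
t=14: S=27, d=4, jump=2, S_15=29

29


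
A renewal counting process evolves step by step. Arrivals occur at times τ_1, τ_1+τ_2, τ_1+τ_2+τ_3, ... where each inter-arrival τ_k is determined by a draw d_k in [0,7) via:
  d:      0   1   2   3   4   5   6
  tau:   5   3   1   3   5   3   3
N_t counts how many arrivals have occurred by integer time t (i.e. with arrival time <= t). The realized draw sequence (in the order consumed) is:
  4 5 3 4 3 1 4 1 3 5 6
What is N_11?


3

draw d_1=4: τ_1=5, arrival time A_1=5
draw d_2=5: τ_2=3, arrival time A_2=8
draw d_3=3: τ_3=3, arrival time A_3=11
draw d_4=4: τ_4=5, arrival time A_4=16
draw d_5=3: τ_5=3, arrival time A_5=19
draw d_6=1: τ_6=3, arrival time A_6=22
draw d_7=4: τ_7=5, arrival time A_7=27
draw d_8=1: τ_8=3, arrival time A_8=30
draw d_9=3: τ_9=3, arrival time A_9=33
draw d_10=5: τ_10=3, arrival time A_10=36
draw d_11=6: τ_11=3, arrival time A_11=39
N_t over t=0..11: 0:0 1:0 2:0 3:0 4:0 5:1 6:1 7:1 8:2 9:2 10:2 11:3


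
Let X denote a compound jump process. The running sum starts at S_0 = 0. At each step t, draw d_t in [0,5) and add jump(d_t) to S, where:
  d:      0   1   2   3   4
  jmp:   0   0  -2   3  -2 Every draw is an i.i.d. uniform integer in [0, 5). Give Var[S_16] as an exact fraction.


Outcome values over d=0..4: [0, 0, -2, 3, -2]
Σy = -1, Σy² = 17, M = 5
μ = -1/5 = -1/5,  σ² = 17/5 − (-1/5)² = 84/25
Independent increments: Var[S_16] = 16·σ² = 16·(84/25) = 1344/25

1344/25


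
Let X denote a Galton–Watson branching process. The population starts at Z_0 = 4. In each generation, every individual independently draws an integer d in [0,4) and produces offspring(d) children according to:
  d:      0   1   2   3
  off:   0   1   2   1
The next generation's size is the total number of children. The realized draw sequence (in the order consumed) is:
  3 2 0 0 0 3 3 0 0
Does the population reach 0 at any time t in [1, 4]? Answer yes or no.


gen 0: Z_0=4, draws=[3, 2, 0, 0], offspring=[1, 2, 0, 0], Z_1=3
gen 1: Z_1=3, draws=[0, 3, 3], offspring=[0, 1, 1], Z_2=2
gen 2: Z_2=2, draws=[0, 0], offspring=[0, 0], Z_3=0
gen 3: Z_3=0, draws=[], offspring=[], Z_4=0

yes


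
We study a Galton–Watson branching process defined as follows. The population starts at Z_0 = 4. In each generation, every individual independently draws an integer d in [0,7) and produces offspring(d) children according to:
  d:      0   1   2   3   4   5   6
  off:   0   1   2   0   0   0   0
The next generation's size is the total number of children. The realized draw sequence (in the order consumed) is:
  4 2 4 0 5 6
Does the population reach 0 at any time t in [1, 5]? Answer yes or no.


gen 0: Z_0=4, draws=[4, 2, 4, 0], offspring=[0, 2, 0, 0], Z_1=2
gen 1: Z_1=2, draws=[5, 6], offspring=[0, 0], Z_2=0
gen 2: Z_2=0, draws=[], offspring=[], Z_3=0
gen 3: Z_3=0, draws=[], offspring=[], Z_4=0
gen 4: Z_4=0, draws=[], offspring=[], Z_5=0

yes


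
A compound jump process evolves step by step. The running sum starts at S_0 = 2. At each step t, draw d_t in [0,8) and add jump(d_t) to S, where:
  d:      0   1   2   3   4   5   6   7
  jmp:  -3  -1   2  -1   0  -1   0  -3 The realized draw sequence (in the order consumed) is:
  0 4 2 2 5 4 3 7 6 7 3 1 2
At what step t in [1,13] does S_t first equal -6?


11

t=0: S=2, d=0, jump=-3, S_1=-1
t=1: S=-1, d=4, jump=0, S_2=-1
t=2: S=-1, d=2, jump=2, S_3=1
t=3: S=1, d=2, jump=2, S_4=3
t=4: S=3, d=5, jump=-1, S_5=2
t=5: S=2, d=4, jump=0, S_6=2
t=6: S=2, d=3, jump=-1, S_7=1
t=7: S=1, d=7, jump=-3, S_8=-2
t=8: S=-2, d=6, jump=0, S_9=-2
t=9: S=-2, d=7, jump=-3, S_10=-5
t=10: S=-5, d=3, jump=-1, S_11=-6
t=11: S=-6, d=1, jump=-1, S_12=-7
t=12: S=-7, d=2, jump=2, S_13=-5


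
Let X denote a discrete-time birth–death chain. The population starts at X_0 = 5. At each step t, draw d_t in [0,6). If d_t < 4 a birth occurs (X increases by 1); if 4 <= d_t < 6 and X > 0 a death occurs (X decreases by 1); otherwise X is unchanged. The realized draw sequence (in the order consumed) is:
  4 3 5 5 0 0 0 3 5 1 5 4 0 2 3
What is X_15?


t=0: X=5, d=4 → death, X_1=4
t=1: X=4, d=3 → birth, X_2=5
t=2: X=5, d=5 → death, X_3=4
t=3: X=4, d=5 → death, X_4=3
t=4: X=3, d=0 → birth, X_5=4
t=5: X=4, d=0 → birth, X_6=5
t=6: X=5, d=0 → birth, X_7=6
t=7: X=6, d=3 → birth, X_8=7
t=8: X=7, d=5 → death, X_9=6
t=9: X=6, d=1 → birth, X_10=7
t=10: X=7, d=5 → death, X_11=6
t=11: X=6, d=4 → death, X_12=5
t=12: X=5, d=0 → birth, X_13=6
t=13: X=6, d=2 → birth, X_14=7
t=14: X=7, d=3 → birth, X_15=8

8


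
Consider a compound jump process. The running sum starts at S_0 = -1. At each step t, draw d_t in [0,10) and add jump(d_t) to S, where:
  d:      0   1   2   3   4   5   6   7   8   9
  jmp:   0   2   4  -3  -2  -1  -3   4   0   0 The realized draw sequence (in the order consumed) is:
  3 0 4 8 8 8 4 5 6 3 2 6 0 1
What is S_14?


-12

t=0: S=-1, d=3, jump=-3, S_1=-4
t=1: S=-4, d=0, jump=0, S_2=-4
t=2: S=-4, d=4, jump=-2, S_3=-6
t=3: S=-6, d=8, jump=0, S_4=-6
t=4: S=-6, d=8, jump=0, S_5=-6
t=5: S=-6, d=8, jump=0, S_6=-6
t=6: S=-6, d=4, jump=-2, S_7=-8
t=7: S=-8, d=5, jump=-1, S_8=-9
t=8: S=-9, d=6, jump=-3, S_9=-12
t=9: S=-12, d=3, jump=-3, S_10=-15
t=10: S=-15, d=2, jump=4, S_11=-11
t=11: S=-11, d=6, jump=-3, S_12=-14
t=12: S=-14, d=0, jump=0, S_13=-14
t=13: S=-14, d=1, jump=2, S_14=-12


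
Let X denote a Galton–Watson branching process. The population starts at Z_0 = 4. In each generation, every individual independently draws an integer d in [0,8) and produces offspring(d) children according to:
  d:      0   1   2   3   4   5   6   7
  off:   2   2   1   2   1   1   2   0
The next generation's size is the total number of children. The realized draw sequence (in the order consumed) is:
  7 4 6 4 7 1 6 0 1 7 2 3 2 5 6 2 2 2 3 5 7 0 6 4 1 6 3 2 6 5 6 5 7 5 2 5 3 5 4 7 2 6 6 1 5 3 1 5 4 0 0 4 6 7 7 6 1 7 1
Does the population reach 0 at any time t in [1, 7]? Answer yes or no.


gen 0: Z_0=4, draws=[7, 4, 6, 4], offspring=[0, 1, 2, 1], Z_1=4
gen 1: Z_1=4, draws=[7, 1, 6, 0], offspring=[0, 2, 2, 2], Z_2=6
gen 2: Z_2=6, draws=[1, 7, 2, 3, 2, 5], offspring=[2, 0, 1, 2, 1, 1], Z_3=7
gen 3: Z_3=7, draws=[6, 2, 2, 2, 3, 5, 7], offspring=[2, 1, 1, 1, 2, 1, 0], Z_4=8
gen 4: Z_4=8, draws=[0, 6, 4, 1, 6, 3, 2, 6], offspring=[2, 2, 1, 2, 2, 2, 1, 2], Z_5=14
gen 5: Z_5=14, draws=[5, 6, 5, 7, 5, 2, 5, 3, 5, 4, 7, 2, 6, 6], offspring=[1, 2, 1, 0, 1, 1, 1, 2, 1, 1, 0, 1, 2, 2], Z_6=16
gen 6: Z_6=16, draws=[1, 5, 3, 1, 5, 4, 0, 0, 4, 6, 7, 7, 6, 1, 7, 1], offspring=[2, 1, 2, 2, 1, 1, 2, 2, 1, 2, 0, 0, 2, 2, 0, 2], Z_7=22

no


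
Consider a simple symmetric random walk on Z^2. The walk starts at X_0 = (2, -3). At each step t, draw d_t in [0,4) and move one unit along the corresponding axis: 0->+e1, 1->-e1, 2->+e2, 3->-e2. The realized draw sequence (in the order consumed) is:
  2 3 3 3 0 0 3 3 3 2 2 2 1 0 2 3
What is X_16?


t=0: X=(2, -3), d=2 → +e2, X_1=(2, -2)
t=1: X=(2, -2), d=3 → -e2, X_2=(2, -3)
t=2: X=(2, -3), d=3 → -e2, X_3=(2, -4)
t=3: X=(2, -4), d=3 → -e2, X_4=(2, -5)
t=4: X=(2, -5), d=0 → +e1, X_5=(3, -5)
t=5: X=(3, -5), d=0 → +e1, X_6=(4, -5)
t=6: X=(4, -5), d=3 → -e2, X_7=(4, -6)
t=7: X=(4, -6), d=3 → -e2, X_8=(4, -7)
t=8: X=(4, -7), d=3 → -e2, X_9=(4, -8)
t=9: X=(4, -8), d=2 → +e2, X_10=(4, -7)
t=10: X=(4, -7), d=2 → +e2, X_11=(4, -6)
t=11: X=(4, -6), d=2 → +e2, X_12=(4, -5)
t=12: X=(4, -5), d=1 → -e1, X_13=(3, -5)
t=13: X=(3, -5), d=0 → +e1, X_14=(4, -5)
t=14: X=(4, -5), d=2 → +e2, X_15=(4, -4)
t=15: X=(4, -4), d=3 → -e2, X_16=(4, -5)

(4, -5)


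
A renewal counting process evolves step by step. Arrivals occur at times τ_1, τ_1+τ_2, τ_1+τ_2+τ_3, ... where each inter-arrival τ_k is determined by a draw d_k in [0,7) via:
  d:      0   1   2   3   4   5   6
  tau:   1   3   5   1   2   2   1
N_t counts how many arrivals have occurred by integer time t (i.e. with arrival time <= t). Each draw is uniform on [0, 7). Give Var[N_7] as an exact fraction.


997474225312/678223072849

Inter-arrival values over d=0..6: [1, 3, 5, 1, 2, 2, 1]
Each d has probability 1/7, so the pmf of τ is: f(1) = 3/7, f(2) = 2/7, f(3) = 1/7, f(5) = 1/7
Let p_n(j) = P(N_n = j), with p_0 = [1]. Condition on τ_1: p_n(0) = P(τ > n), and for j >= 1, p_n(j) = Σ_{k<=n} f(k)·p_{n−k}(j−1)
p_1 = [4/7, 3/7]  (j = 0..1)
p_2 = [2/7, 26/49, 9/49]  (j = 0..2)
p_3 = [1/7, 3/7, 120/343, 27/343]  (j = 0..3)
p_4 = [1/7, 11/49, 136/343, 486/2401, 81/2401]  (j = 0..4)
p_5 = [0, 2/7, 101/343, 711/2401, 1836/16807, 243/16807]  (j = 0..5)
p_6 = [0, 1/7, 106/343, 695/2401, 3294/16807, 6642/117649, 729/117649]  (j = 0..6)
p_7 = [0, 3/49, 86/343, 719/2401, 3993/16807, 14121/117649, 23328/823543, 2187/823543]  (j = 0..7)
E[N_7] = Σ j·p_7(j) = 2635384/823543;  E[N_7²] = Σ j²·p_7(j) = 9644576/823543
Var[N_7] = 9644576/823543 − (2635384/823543)² = 997474225312/678223072849


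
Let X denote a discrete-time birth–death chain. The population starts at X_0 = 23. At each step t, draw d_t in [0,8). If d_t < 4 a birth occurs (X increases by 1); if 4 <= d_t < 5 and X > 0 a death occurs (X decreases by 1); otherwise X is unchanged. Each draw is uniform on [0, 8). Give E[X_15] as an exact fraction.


X can drop by at most 1 per step and X_0 = 23 > T = 15, so X_t >= 23 − t >= 8 > 0 for every t <= 15: the floor at 0 (the 'and X > 0' condition) never binds. Hence X_15 = X_0 + Σ_{t<15} Y_t with i.i.d. increments Y_t = y(d_t) ∈ {+1, −1, 0}.
Outcome values over d=0..7: [1, 1, 1, 1, -1, 0, 0, 0]
Σy = 3, Σy² = 5, M = 8
μ = 3/8 = 3/8,  σ² = 5/8 − (3/8)² = 31/64
E[X_15] = 23 + 15·(3/8) = 229/8

229/8


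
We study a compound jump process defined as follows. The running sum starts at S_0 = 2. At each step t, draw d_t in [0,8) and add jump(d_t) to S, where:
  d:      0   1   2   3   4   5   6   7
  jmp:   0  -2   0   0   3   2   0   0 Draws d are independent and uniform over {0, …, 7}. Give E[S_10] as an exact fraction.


Outcome values over d=0..7: [0, -2, 0, 0, 3, 2, 0, 0]
Σy = 3, Σy² = 17, M = 8
μ = 3/8 = 3/8,  σ² = 17/8 − (3/8)² = 127/64
E[S_10] = 2 + 10·(3/8) = 23/4

23/4


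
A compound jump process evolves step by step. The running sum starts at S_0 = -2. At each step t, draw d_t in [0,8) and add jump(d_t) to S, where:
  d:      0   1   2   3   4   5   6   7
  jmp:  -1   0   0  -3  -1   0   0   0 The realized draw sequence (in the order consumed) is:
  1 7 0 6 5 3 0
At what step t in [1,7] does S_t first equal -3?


t=0: S=-2, d=1, jump=0, S_1=-2
t=1: S=-2, d=7, jump=0, S_2=-2
t=2: S=-2, d=0, jump=-1, S_3=-3
t=3: S=-3, d=6, jump=0, S_4=-3
t=4: S=-3, d=5, jump=0, S_5=-3
t=5: S=-3, d=3, jump=-3, S_6=-6
t=6: S=-6, d=0, jump=-1, S_7=-7

3


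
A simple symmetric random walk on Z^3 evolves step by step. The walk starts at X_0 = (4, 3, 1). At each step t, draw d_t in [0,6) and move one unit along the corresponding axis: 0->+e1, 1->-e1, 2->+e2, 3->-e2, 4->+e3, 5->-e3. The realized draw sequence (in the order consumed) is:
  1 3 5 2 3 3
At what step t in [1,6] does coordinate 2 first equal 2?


2

t=0: X=(4, 3, 1), d=1 → -e1, X_1=(3, 3, 1)
t=1: X=(3, 3, 1), d=3 → -e2, X_2=(3, 2, 1)
t=2: X=(3, 2, 1), d=5 → -e3, X_3=(3, 2, 0)
t=3: X=(3, 2, 0), d=2 → +e2, X_4=(3, 3, 0)
t=4: X=(3, 3, 0), d=3 → -e2, X_5=(3, 2, 0)
t=5: X=(3, 2, 0), d=3 → -e2, X_6=(3, 1, 0)


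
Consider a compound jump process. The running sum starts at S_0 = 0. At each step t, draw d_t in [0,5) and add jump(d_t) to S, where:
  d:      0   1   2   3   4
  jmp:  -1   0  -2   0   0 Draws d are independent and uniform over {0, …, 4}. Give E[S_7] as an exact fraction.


Outcome values over d=0..4: [-1, 0, -2, 0, 0]
Σy = -3, Σy² = 5, M = 5
μ = -3/5 = -3/5,  σ² = 5/5 − (-3/5)² = 16/25
E[S_7] = 0 + 7·(-3/5) = -21/5

-21/5


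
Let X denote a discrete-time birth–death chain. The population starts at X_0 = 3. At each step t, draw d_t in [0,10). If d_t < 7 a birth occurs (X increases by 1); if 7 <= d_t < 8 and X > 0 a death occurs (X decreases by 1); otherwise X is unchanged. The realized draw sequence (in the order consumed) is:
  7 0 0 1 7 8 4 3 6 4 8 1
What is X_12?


t=0: X=3, d=7 → death, X_1=2
t=1: X=2, d=0 → birth, X_2=3
t=2: X=3, d=0 → birth, X_3=4
t=3: X=4, d=1 → birth, X_4=5
t=4: X=5, d=7 → death, X_5=4
t=5: X=4, d=8 → hold, X_6=4
t=6: X=4, d=4 → birth, X_7=5
t=7: X=5, d=3 → birth, X_8=6
t=8: X=6, d=6 → birth, X_9=7
t=9: X=7, d=4 → birth, X_10=8
t=10: X=8, d=8 → hold, X_11=8
t=11: X=8, d=1 → birth, X_12=9

9


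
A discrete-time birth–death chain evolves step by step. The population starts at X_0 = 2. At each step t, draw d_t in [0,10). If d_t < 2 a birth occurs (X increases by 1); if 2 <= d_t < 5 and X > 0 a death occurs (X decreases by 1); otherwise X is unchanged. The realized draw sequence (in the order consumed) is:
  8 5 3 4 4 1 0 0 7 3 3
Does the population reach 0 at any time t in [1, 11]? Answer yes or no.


t=0: X=2, d=8 → hold, X_1=2
t=1: X=2, d=5 → hold, X_2=2
t=2: X=2, d=3 → death, X_3=1
t=3: X=1, d=4 → death, X_4=0
t=4: X=0, d=4 → hold, X_5=0
t=5: X=0, d=1 → birth, X_6=1
t=6: X=1, d=0 → birth, X_7=2
t=7: X=2, d=0 → birth, X_8=3
t=8: X=3, d=7 → hold, X_9=3
t=9: X=3, d=3 → death, X_10=2
t=10: X=2, d=3 → death, X_11=1

yes


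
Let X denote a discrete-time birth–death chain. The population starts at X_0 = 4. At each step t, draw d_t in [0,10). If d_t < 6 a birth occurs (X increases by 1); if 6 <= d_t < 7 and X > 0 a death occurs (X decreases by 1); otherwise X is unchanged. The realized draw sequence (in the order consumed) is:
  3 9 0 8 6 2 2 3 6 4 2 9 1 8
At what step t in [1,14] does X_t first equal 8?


8

t=0: X=4, d=3 → birth, X_1=5
t=1: X=5, d=9 → hold, X_2=5
t=2: X=5, d=0 → birth, X_3=6
t=3: X=6, d=8 → hold, X_4=6
t=4: X=6, d=6 → death, X_5=5
t=5: X=5, d=2 → birth, X_6=6
t=6: X=6, d=2 → birth, X_7=7
t=7: X=7, d=3 → birth, X_8=8
t=8: X=8, d=6 → death, X_9=7
t=9: X=7, d=4 → birth, X_10=8
t=10: X=8, d=2 → birth, X_11=9
t=11: X=9, d=9 → hold, X_12=9
t=12: X=9, d=1 → birth, X_13=10
t=13: X=10, d=8 → hold, X_14=10


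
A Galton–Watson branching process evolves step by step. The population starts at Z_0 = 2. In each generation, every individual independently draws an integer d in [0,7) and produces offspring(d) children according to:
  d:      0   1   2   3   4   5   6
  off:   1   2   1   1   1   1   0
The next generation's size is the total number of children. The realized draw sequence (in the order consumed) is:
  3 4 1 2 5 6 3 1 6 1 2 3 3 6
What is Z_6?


2

gen 0: Z_0=2, draws=[3, 4], offspring=[1, 1], Z_1=2
gen 1: Z_1=2, draws=[1, 2], offspring=[2, 1], Z_2=3
gen 2: Z_2=3, draws=[5, 6, 3], offspring=[1, 0, 1], Z_3=2
gen 3: Z_3=2, draws=[1, 6], offspring=[2, 0], Z_4=2
gen 4: Z_4=2, draws=[1, 2], offspring=[2, 1], Z_5=3
gen 5: Z_5=3, draws=[3, 3, 6], offspring=[1, 1, 0], Z_6=2


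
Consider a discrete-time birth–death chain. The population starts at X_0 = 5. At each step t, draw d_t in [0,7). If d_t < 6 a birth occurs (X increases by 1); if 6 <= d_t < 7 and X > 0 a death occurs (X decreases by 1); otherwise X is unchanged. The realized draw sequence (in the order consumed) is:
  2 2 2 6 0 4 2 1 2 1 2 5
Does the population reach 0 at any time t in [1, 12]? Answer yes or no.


t=0: X=5, d=2 → birth, X_1=6
t=1: X=6, d=2 → birth, X_2=7
t=2: X=7, d=2 → birth, X_3=8
t=3: X=8, d=6 → death, X_4=7
t=4: X=7, d=0 → birth, X_5=8
t=5: X=8, d=4 → birth, X_6=9
t=6: X=9, d=2 → birth, X_7=10
t=7: X=10, d=1 → birth, X_8=11
t=8: X=11, d=2 → birth, X_9=12
t=9: X=12, d=1 → birth, X_10=13
t=10: X=13, d=2 → birth, X_11=14
t=11: X=14, d=5 → birth, X_12=15

no


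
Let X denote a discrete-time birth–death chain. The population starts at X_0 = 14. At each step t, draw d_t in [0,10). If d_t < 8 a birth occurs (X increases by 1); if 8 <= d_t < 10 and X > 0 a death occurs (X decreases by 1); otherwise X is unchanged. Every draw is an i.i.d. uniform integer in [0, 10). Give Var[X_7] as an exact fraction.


X can drop by at most 1 per step and X_0 = 14 > T = 7, so X_t >= 14 − t >= 7 > 0 for every t <= 7: the floor at 0 (the 'and X > 0' condition) never binds. Hence X_7 = X_0 + Σ_{t<7} Y_t with i.i.d. increments Y_t = y(d_t) ∈ {+1, −1, 0}.
Outcome values over d=0..9: [1, 1, 1, 1, 1, 1, 1, 1, -1, -1]
Σy = 6, Σy² = 10, M = 10
μ = 6/10 = 3/5,  σ² = 10/10 − (3/5)² = 16/25
Independent increments: Var[X_7] = 7·σ² = 7·(16/25) = 112/25

112/25


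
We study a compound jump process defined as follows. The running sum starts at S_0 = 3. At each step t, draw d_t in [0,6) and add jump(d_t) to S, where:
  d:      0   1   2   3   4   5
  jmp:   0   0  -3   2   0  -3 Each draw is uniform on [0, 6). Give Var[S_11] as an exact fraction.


319/9

Outcome values over d=0..5: [0, 0, -3, 2, 0, -3]
Σy = -4, Σy² = 22, M = 6
μ = -4/6 = -2/3,  σ² = 22/6 − (-2/3)² = 29/9
Independent increments: Var[S_11] = 11·σ² = 11·(29/9) = 319/9


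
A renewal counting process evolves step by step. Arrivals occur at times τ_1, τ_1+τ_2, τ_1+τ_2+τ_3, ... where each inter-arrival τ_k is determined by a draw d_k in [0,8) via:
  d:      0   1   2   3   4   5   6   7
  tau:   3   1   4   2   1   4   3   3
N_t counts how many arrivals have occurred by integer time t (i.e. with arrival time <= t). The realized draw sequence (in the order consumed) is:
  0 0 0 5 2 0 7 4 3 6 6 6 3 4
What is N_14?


draw d_1=0: τ_1=3, arrival time A_1=3
draw d_2=0: τ_2=3, arrival time A_2=6
draw d_3=0: τ_3=3, arrival time A_3=9
draw d_4=5: τ_4=4, arrival time A_4=13
draw d_5=2: τ_5=4, arrival time A_5=17
draw d_6=0: τ_6=3, arrival time A_6=20
draw d_7=7: τ_7=3, arrival time A_7=23
draw d_8=4: τ_8=1, arrival time A_8=24
draw d_9=3: τ_9=2, arrival time A_9=26
draw d_10=6: τ_10=3, arrival time A_10=29
draw d_11=6: τ_11=3, arrival time A_11=32
draw d_12=6: τ_12=3, arrival time A_12=35
draw d_13=3: τ_13=2, arrival time A_13=37
draw d_14=4: τ_14=1, arrival time A_14=38
N_t over t=0..14: 0:0 1:0 2:0 3:1 4:1 5:1 6:2 7:2 8:2 9:3 10:3 11:3 12:3 13:4 14:4

4


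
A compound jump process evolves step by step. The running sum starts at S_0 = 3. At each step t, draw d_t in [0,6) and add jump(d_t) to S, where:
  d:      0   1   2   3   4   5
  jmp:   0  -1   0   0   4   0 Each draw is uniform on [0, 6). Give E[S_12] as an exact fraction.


9

Outcome values over d=0..5: [0, -1, 0, 0, 4, 0]
Σy = 3, Σy² = 17, M = 6
μ = 3/6 = 1/2,  σ² = 17/6 − (1/2)² = 31/12
E[S_12] = 3 + 12·(1/2) = 9


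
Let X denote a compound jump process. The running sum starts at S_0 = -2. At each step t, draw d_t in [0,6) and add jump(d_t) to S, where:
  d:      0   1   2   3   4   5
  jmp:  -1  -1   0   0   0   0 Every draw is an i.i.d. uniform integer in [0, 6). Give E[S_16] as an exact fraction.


Outcome values over d=0..5: [-1, -1, 0, 0, 0, 0]
Σy = -2, Σy² = 2, M = 6
μ = -2/6 = -1/3,  σ² = 2/6 − (-1/3)² = 2/9
E[S_16] = -2 + 16·(-1/3) = -22/3

-22/3


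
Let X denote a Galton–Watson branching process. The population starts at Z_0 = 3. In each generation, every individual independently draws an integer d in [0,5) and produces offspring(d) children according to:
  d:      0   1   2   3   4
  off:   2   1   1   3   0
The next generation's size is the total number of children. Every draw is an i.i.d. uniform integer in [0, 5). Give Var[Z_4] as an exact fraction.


23757552/390625

Outcome values over d=0..4: [2, 1, 1, 3, 0]
Σy = 7, Σy² = 15, M = 5
μ = 7/5 = 7/5,  σ² = 15/5 − (7/5)² = 26/25
V_0 = 0, E_0 = 3
V_1 = 26/25·E_0 + (7/5)²·V_0 = 78/25;  E_1 = 21/5
V_2 = 26/25·E_1 + (7/5)²·V_1 = 6552/625;  E_2 = 147/25
V_3 = 26/25·E_2 + (7/5)²·V_2 = 416598/15625;  E_3 = 1029/125
V_4 = 26/25·E_3 + (7/5)²·V_3 = 23757552/390625;  E_4 = 7203/625


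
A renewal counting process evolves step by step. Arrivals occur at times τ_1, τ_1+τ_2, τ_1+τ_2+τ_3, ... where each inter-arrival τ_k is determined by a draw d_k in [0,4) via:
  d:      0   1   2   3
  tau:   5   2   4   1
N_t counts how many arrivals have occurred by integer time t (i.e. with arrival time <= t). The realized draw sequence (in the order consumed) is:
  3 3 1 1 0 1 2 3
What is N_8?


4

draw d_1=3: τ_1=1, arrival time A_1=1
draw d_2=3: τ_2=1, arrival time A_2=2
draw d_3=1: τ_3=2, arrival time A_3=4
draw d_4=1: τ_4=2, arrival time A_4=6
draw d_5=0: τ_5=5, arrival time A_5=11
draw d_6=1: τ_6=2, arrival time A_6=13
draw d_7=2: τ_7=4, arrival time A_7=17
draw d_8=3: τ_8=1, arrival time A_8=18
N_t over t=0..8: 0:0 1:1 2:2 3:2 4:3 5:3 6:4 7:4 8:4


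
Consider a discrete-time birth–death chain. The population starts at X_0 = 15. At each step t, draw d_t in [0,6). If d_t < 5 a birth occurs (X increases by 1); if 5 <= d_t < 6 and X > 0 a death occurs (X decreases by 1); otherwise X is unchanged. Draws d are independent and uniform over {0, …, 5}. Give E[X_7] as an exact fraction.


X can drop by at most 1 per step and X_0 = 15 > T = 7, so X_t >= 15 − t >= 8 > 0 for every t <= 7: the floor at 0 (the 'and X > 0' condition) never binds. Hence X_7 = X_0 + Σ_{t<7} Y_t with i.i.d. increments Y_t = y(d_t) ∈ {+1, −1, 0}.
Outcome values over d=0..5: [1, 1, 1, 1, 1, -1]
Σy = 4, Σy² = 6, M = 6
μ = 4/6 = 2/3,  σ² = 6/6 − (2/3)² = 5/9
E[X_7] = 15 + 7·(2/3) = 59/3

59/3


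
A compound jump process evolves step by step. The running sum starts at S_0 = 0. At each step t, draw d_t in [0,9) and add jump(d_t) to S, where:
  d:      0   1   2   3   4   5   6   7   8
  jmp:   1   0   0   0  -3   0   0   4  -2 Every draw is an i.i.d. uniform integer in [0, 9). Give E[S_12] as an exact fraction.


0

Outcome values over d=0..8: [1, 0, 0, 0, -3, 0, 0, 4, -2]
Σy = 0, Σy² = 30, M = 9
μ = 0/9 = 0,  σ² = 30/9 − (0)² = 10/3
E[S_12] = 0 + 12·(0) = 0


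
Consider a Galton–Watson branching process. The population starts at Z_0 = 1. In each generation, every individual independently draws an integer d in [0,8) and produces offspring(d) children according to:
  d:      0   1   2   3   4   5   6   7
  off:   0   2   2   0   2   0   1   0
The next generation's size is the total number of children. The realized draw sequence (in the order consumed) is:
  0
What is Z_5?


gen 0: Z_0=1, draws=[0], offspring=[0], Z_1=0
gen 1: Z_1=0, draws=[], offspring=[], Z_2=0
gen 2: Z_2=0, draws=[], offspring=[], Z_3=0
gen 3: Z_3=0, draws=[], offspring=[], Z_4=0
gen 4: Z_4=0, draws=[], offspring=[], Z_5=0

0


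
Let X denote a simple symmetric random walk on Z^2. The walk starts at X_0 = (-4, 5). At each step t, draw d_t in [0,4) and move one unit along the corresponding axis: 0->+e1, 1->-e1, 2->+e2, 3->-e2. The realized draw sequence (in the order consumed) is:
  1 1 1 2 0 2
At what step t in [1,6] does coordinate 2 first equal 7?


6

t=0: X=(-4, 5), d=1 → -e1, X_1=(-5, 5)
t=1: X=(-5, 5), d=1 → -e1, X_2=(-6, 5)
t=2: X=(-6, 5), d=1 → -e1, X_3=(-7, 5)
t=3: X=(-7, 5), d=2 → +e2, X_4=(-7, 6)
t=4: X=(-7, 6), d=0 → +e1, X_5=(-6, 6)
t=5: X=(-6, 6), d=2 → +e2, X_6=(-6, 7)


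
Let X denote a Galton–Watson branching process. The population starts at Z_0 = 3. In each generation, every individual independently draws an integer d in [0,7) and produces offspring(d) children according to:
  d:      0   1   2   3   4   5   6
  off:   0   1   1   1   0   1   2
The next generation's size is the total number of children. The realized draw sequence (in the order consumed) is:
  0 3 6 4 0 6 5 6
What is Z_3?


3

gen 0: Z_0=3, draws=[0, 3, 6], offspring=[0, 1, 2], Z_1=3
gen 1: Z_1=3, draws=[4, 0, 6], offspring=[0, 0, 2], Z_2=2
gen 2: Z_2=2, draws=[5, 6], offspring=[1, 2], Z_3=3


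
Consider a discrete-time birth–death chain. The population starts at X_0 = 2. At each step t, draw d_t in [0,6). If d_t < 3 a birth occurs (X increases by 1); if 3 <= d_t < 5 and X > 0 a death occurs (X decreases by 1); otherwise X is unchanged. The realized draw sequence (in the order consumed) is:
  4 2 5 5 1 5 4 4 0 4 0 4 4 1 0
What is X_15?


2

t=0: X=2, d=4 → death, X_1=1
t=1: X=1, d=2 → birth, X_2=2
t=2: X=2, d=5 → hold, X_3=2
t=3: X=2, d=5 → hold, X_4=2
t=4: X=2, d=1 → birth, X_5=3
t=5: X=3, d=5 → hold, X_6=3
t=6: X=3, d=4 → death, X_7=2
t=7: X=2, d=4 → death, X_8=1
t=8: X=1, d=0 → birth, X_9=2
t=9: X=2, d=4 → death, X_10=1
t=10: X=1, d=0 → birth, X_11=2
t=11: X=2, d=4 → death, X_12=1
t=12: X=1, d=4 → death, X_13=0
t=13: X=0, d=1 → birth, X_14=1
t=14: X=1, d=0 → birth, X_15=2


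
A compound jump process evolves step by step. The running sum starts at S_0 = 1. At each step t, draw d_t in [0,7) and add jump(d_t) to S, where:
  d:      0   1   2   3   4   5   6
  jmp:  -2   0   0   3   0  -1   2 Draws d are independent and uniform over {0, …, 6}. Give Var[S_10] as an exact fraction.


Outcome values over d=0..6: [-2, 0, 0, 3, 0, -1, 2]
Σy = 2, Σy² = 18, M = 7
μ = 2/7 = 2/7,  σ² = 18/7 − (2/7)² = 122/49
Independent increments: Var[S_10] = 10·σ² = 10·(122/49) = 1220/49

1220/49


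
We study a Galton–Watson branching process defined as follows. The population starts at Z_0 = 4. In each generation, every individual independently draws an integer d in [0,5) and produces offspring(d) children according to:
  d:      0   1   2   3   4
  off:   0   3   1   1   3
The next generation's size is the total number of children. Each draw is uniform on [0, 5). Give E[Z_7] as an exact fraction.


8388608/78125

Outcome values over d=0..4: [0, 3, 1, 1, 3]
Σy = 8, Σy² = 20, M = 5
μ = 8/5 = 8/5,  σ² = 20/5 − (8/5)² = 36/25
E[Z_0] = 4
E[Z_1] = 8/5·E[Z_0] = 32/5
E[Z_2] = 8/5·E[Z_1] = 256/25
E[Z_3] = 8/5·E[Z_2] = 2048/125
E[Z_4] = 8/5·E[Z_3] = 16384/625
E[Z_5] = 8/5·E[Z_4] = 131072/3125
E[Z_6] = 8/5·E[Z_5] = 1048576/15625
E[Z_7] = 8/5·E[Z_6] = 8388608/78125


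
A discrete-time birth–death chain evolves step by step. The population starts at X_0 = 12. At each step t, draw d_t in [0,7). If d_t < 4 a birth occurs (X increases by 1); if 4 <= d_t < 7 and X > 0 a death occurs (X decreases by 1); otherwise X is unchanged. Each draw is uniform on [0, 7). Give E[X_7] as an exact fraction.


X can drop by at most 1 per step and X_0 = 12 > T = 7, so X_t >= 12 − t >= 5 > 0 for every t <= 7: the floor at 0 (the 'and X > 0' condition) never binds. Hence X_7 = X_0 + Σ_{t<7} Y_t with i.i.d. increments Y_t = y(d_t) ∈ {+1, −1, 0}.
Outcome values over d=0..6: [1, 1, 1, 1, -1, -1, -1]
Σy = 1, Σy² = 7, M = 7
μ = 1/7 = 1/7,  σ² = 7/7 − (1/7)² = 48/49
E[X_7] = 12 + 7·(1/7) = 13

13


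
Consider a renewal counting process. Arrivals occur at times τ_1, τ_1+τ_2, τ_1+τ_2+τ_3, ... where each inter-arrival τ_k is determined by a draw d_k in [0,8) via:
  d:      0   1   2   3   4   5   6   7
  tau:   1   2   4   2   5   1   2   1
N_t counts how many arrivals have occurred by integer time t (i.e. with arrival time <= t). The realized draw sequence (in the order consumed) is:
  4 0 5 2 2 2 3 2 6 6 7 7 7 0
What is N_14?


draw d_1=4: τ_1=5, arrival time A_1=5
draw d_2=0: τ_2=1, arrival time A_2=6
draw d_3=5: τ_3=1, arrival time A_3=7
draw d_4=2: τ_4=4, arrival time A_4=11
draw d_5=2: τ_5=4, arrival time A_5=15
draw d_6=2: τ_6=4, arrival time A_6=19
draw d_7=3: τ_7=2, arrival time A_7=21
draw d_8=2: τ_8=4, arrival time A_8=25
draw d_9=6: τ_9=2, arrival time A_9=27
draw d_10=6: τ_10=2, arrival time A_10=29
draw d_11=7: τ_11=1, arrival time A_11=30
draw d_12=7: τ_12=1, arrival time A_12=31
draw d_13=7: τ_13=1, arrival time A_13=32
draw d_14=0: τ_14=1, arrival time A_14=33
N_t over t=0..14: 0:0 1:0 2:0 3:0 4:0 5:1 6:2 7:3 8:3 9:3 10:3 11:4 12:4 13:4 14:4

4


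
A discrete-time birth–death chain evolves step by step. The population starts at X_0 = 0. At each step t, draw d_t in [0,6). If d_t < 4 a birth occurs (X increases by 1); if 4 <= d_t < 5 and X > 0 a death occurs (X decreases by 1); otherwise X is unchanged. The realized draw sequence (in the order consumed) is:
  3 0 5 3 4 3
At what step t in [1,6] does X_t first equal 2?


2

t=0: X=0, d=3 → birth, X_1=1
t=1: X=1, d=0 → birth, X_2=2
t=2: X=2, d=5 → hold, X_3=2
t=3: X=2, d=3 → birth, X_4=3
t=4: X=3, d=4 → death, X_5=2
t=5: X=2, d=3 → birth, X_6=3


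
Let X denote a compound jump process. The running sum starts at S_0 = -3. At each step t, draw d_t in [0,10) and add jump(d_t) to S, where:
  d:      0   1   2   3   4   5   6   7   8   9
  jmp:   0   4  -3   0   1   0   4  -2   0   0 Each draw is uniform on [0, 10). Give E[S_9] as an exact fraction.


Outcome values over d=0..9: [0, 4, -3, 0, 1, 0, 4, -2, 0, 0]
Σy = 4, Σy² = 46, M = 10
μ = 4/10 = 2/5,  σ² = 46/10 − (2/5)² = 111/25
E[S_9] = -3 + 9·(2/5) = 3/5

3/5


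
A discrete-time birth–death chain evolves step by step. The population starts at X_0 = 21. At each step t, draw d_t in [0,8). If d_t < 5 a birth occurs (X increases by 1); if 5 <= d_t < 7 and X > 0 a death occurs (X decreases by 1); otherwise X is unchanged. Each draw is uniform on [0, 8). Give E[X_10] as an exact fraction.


99/4

X can drop by at most 1 per step and X_0 = 21 > T = 10, so X_t >= 21 − t >= 11 > 0 for every t <= 10: the floor at 0 (the 'and X > 0' condition) never binds. Hence X_10 = X_0 + Σ_{t<10} Y_t with i.i.d. increments Y_t = y(d_t) ∈ {+1, −1, 0}.
Outcome values over d=0..7: [1, 1, 1, 1, 1, -1, -1, 0]
Σy = 3, Σy² = 7, M = 8
μ = 3/8 = 3/8,  σ² = 7/8 − (3/8)² = 47/64
E[X_10] = 21 + 10·(3/8) = 99/4


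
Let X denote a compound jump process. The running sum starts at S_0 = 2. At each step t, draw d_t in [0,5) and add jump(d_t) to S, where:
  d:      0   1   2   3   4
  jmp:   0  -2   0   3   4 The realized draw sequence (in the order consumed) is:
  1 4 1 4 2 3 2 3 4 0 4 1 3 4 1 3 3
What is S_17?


t=0: S=2, d=1, jump=-2, S_1=0
t=1: S=0, d=4, jump=4, S_2=4
t=2: S=4, d=1, jump=-2, S_3=2
t=3: S=2, d=4, jump=4, S_4=6
t=4: S=6, d=2, jump=0, S_5=6
t=5: S=6, d=3, jump=3, S_6=9
t=6: S=9, d=2, jump=0, S_7=9
t=7: S=9, d=3, jump=3, S_8=12
t=8: S=12, d=4, jump=4, S_9=16
t=9: S=16, d=0, jump=0, S_10=16
t=10: S=16, d=4, jump=4, S_11=20
t=11: S=20, d=1, jump=-2, S_12=18
t=12: S=18, d=3, jump=3, S_13=21
t=13: S=21, d=4, jump=4, S_14=25
t=14: S=25, d=1, jump=-2, S_15=23
t=15: S=23, d=3, jump=3, S_16=26
t=16: S=26, d=3, jump=3, S_17=29

29


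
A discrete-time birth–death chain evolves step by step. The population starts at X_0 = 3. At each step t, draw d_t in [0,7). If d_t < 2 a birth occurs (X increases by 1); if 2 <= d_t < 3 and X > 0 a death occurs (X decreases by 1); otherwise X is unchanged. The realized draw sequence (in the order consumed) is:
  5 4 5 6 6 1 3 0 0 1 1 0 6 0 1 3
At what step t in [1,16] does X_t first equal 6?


t=0: X=3, d=5 → hold, X_1=3
t=1: X=3, d=4 → hold, X_2=3
t=2: X=3, d=5 → hold, X_3=3
t=3: X=3, d=6 → hold, X_4=3
t=4: X=3, d=6 → hold, X_5=3
t=5: X=3, d=1 → birth, X_6=4
t=6: X=4, d=3 → hold, X_7=4
t=7: X=4, d=0 → birth, X_8=5
t=8: X=5, d=0 → birth, X_9=6
t=9: X=6, d=1 → birth, X_10=7
t=10: X=7, d=1 → birth, X_11=8
t=11: X=8, d=0 → birth, X_12=9
t=12: X=9, d=6 → hold, X_13=9
t=13: X=9, d=0 → birth, X_14=10
t=14: X=10, d=1 → birth, X_15=11
t=15: X=11, d=3 → hold, X_16=11

9


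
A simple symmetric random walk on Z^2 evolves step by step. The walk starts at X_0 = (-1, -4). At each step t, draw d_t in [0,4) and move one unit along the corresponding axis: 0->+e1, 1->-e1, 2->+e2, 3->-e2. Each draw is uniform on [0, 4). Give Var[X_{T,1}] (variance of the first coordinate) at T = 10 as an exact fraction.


Outcome values over d=0..3: [1, -1, 0, 0]
Σy = 0, Σy² = 2, M = 4
μ = 0/4 = 0,  σ² = 2/4 − (0)² = 1/2
Independent increments: Var[X_10] = 10·σ² = 10·(1/2) = 5

5


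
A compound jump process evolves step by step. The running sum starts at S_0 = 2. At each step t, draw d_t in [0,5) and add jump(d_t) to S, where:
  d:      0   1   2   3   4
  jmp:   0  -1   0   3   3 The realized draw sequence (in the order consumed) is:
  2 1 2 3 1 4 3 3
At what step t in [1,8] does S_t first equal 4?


4

t=0: S=2, d=2, jump=0, S_1=2
t=1: S=2, d=1, jump=-1, S_2=1
t=2: S=1, d=2, jump=0, S_3=1
t=3: S=1, d=3, jump=3, S_4=4
t=4: S=4, d=1, jump=-1, S_5=3
t=5: S=3, d=4, jump=3, S_6=6
t=6: S=6, d=3, jump=3, S_7=9
t=7: S=9, d=3, jump=3, S_8=12


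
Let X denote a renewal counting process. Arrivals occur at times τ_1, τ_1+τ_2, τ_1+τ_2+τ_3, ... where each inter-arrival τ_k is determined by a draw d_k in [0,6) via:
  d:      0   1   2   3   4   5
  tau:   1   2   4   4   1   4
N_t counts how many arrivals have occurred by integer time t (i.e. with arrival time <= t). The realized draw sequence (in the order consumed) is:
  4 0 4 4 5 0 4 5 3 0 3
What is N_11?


7

draw d_1=4: τ_1=1, arrival time A_1=1
draw d_2=0: τ_2=1, arrival time A_2=2
draw d_3=4: τ_3=1, arrival time A_3=3
draw d_4=4: τ_4=1, arrival time A_4=4
draw d_5=5: τ_5=4, arrival time A_5=8
draw d_6=0: τ_6=1, arrival time A_6=9
draw d_7=4: τ_7=1, arrival time A_7=10
draw d_8=5: τ_8=4, arrival time A_8=14
draw d_9=3: τ_9=4, arrival time A_9=18
draw d_10=0: τ_10=1, arrival time A_10=19
draw d_11=3: τ_11=4, arrival time A_11=23
N_t over t=0..11: 0:0 1:1 2:2 3:3 4:4 5:4 6:4 7:4 8:5 9:6 10:7 11:7


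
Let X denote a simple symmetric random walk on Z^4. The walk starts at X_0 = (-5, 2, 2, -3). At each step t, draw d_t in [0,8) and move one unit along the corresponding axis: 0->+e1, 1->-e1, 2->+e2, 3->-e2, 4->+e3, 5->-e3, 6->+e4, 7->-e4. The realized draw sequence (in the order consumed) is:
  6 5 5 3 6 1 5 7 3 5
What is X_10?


(-6, 0, -2, -2)

t=0: X=(-5, 2, 2, -3), d=6 → +e4, X_1=(-5, 2, 2, -2)
t=1: X=(-5, 2, 2, -2), d=5 → -e3, X_2=(-5, 2, 1, -2)
t=2: X=(-5, 2, 1, -2), d=5 → -e3, X_3=(-5, 2, 0, -2)
t=3: X=(-5, 2, 0, -2), d=3 → -e2, X_4=(-5, 1, 0, -2)
t=4: X=(-5, 1, 0, -2), d=6 → +e4, X_5=(-5, 1, 0, -1)
t=5: X=(-5, 1, 0, -1), d=1 → -e1, X_6=(-6, 1, 0, -1)
t=6: X=(-6, 1, 0, -1), d=5 → -e3, X_7=(-6, 1, -1, -1)
t=7: X=(-6, 1, -1, -1), d=7 → -e4, X_8=(-6, 1, -1, -2)
t=8: X=(-6, 1, -1, -2), d=3 → -e2, X_9=(-6, 0, -1, -2)
t=9: X=(-6, 0, -1, -2), d=5 → -e3, X_10=(-6, 0, -2, -2)


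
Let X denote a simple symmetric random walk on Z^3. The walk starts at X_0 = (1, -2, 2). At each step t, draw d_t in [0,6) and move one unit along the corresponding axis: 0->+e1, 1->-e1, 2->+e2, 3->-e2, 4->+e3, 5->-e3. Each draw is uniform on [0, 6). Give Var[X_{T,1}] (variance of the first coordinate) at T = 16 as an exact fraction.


16/3

Outcome values over d=0..5: [1, -1, 0, 0, 0, 0]
Σy = 0, Σy² = 2, M = 6
μ = 0/6 = 0,  σ² = 2/6 − (0)² = 1/3
Independent increments: Var[X_16] = 16·σ² = 16·(1/3) = 16/3


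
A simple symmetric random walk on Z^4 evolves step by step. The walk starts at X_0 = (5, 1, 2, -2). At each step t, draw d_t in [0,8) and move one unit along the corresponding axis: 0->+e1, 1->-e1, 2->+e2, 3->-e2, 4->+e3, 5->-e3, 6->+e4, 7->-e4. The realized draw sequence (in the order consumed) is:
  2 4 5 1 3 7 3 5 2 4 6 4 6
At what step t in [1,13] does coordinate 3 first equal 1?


8

t=0: X=(5, 1, 2, -2), d=2 → +e2, X_1=(5, 2, 2, -2)
t=1: X=(5, 2, 2, -2), d=4 → +e3, X_2=(5, 2, 3, -2)
t=2: X=(5, 2, 3, -2), d=5 → -e3, X_3=(5, 2, 2, -2)
t=3: X=(5, 2, 2, -2), d=1 → -e1, X_4=(4, 2, 2, -2)
t=4: X=(4, 2, 2, -2), d=3 → -e2, X_5=(4, 1, 2, -2)
t=5: X=(4, 1, 2, -2), d=7 → -e4, X_6=(4, 1, 2, -3)
t=6: X=(4, 1, 2, -3), d=3 → -e2, X_7=(4, 0, 2, -3)
t=7: X=(4, 0, 2, -3), d=5 → -e3, X_8=(4, 0, 1, -3)
t=8: X=(4, 0, 1, -3), d=2 → +e2, X_9=(4, 1, 1, -3)
t=9: X=(4, 1, 1, -3), d=4 → +e3, X_10=(4, 1, 2, -3)
t=10: X=(4, 1, 2, -3), d=6 → +e4, X_11=(4, 1, 2, -2)
t=11: X=(4, 1, 2, -2), d=4 → +e3, X_12=(4, 1, 3, -2)
t=12: X=(4, 1, 3, -2), d=6 → +e4, X_13=(4, 1, 3, -1)


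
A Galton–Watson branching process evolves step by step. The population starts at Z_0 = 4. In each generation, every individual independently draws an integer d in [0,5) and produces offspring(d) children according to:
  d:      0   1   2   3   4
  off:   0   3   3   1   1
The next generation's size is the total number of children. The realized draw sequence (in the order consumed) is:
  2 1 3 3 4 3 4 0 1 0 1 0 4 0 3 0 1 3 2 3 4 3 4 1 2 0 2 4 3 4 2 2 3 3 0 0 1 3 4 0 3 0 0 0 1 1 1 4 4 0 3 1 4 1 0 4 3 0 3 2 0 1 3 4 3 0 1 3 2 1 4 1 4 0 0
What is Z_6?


gen 0: Z_0=4, draws=[2, 1, 3, 3], offspring=[3, 3, 1, 1], Z_1=8
gen 1: Z_1=8, draws=[4, 3, 4, 0, 1, 0, 1, 0], offspring=[1, 1, 1, 0, 3, 0, 3, 0], Z_2=9
gen 2: Z_2=9, draws=[4, 0, 3, 0, 1, 3, 2, 3, 4], offspring=[1, 0, 1, 0, 3, 1, 3, 1, 1], Z_3=11
gen 3: Z_3=11, draws=[3, 4, 1, 2, 0, 2, 4, 3, 4, 2, 2], offspring=[1, 1, 3, 3, 0, 3, 1, 1, 1, 3, 3], Z_4=20
gen 4: Z_4=20, draws=[3, 3, 0, 0, 1, 3, 4, 0, 3, 0, 0, 0, 1, 1, 1, 4, 4, 0, 3, 1], offspring=[1, 1, 0, 0, 3, 1, 1, 0, 1, 0, 0, 0, 3, 3, 3, 1, 1, 0, 1, 3], Z_5=23
gen 5: Z_5=23, draws=[4, 1, 0, 4, 3, 0, 3, 2, 0, 1, 3, 4, 3, 0, 1, 3, 2, 1, 4, 1, 4, 0, 0], offspring=[1, 3, 0, 1, 1, 0, 1, 3, 0, 3, 1, 1, 1, 0, 3, 1, 3, 3, 1, 3, 1, 0, 0], Z_6=31

31


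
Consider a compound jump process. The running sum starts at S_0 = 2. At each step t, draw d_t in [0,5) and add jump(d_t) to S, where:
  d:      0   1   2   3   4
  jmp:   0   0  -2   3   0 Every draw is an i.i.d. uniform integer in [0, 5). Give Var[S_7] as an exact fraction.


Outcome values over d=0..4: [0, 0, -2, 3, 0]
Σy = 1, Σy² = 13, M = 5
μ = 1/5 = 1/5,  σ² = 13/5 − (1/5)² = 64/25
Independent increments: Var[S_7] = 7·σ² = 7·(64/25) = 448/25

448/25


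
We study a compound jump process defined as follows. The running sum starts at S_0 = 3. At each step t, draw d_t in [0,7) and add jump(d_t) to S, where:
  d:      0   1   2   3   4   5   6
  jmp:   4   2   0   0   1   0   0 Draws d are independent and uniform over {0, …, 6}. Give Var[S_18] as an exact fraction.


36

Outcome values over d=0..6: [4, 2, 0, 0, 1, 0, 0]
Σy = 7, Σy² = 21, M = 7
μ = 7/7 = 1,  σ² = 21/7 − (1)² = 2
Independent increments: Var[S_18] = 18·σ² = 18·(2) = 36
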